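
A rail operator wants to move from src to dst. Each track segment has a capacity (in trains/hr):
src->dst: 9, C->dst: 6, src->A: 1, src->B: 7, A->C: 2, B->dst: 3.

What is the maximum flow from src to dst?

Augment src->dst: bottleneck 9. Total 9.
Augment src->B->dst: bottleneck 3. Total 12.
Augment src->A->C->dst: bottleneck 1. Total 13.
No augmenting path remains in the residual graph.

13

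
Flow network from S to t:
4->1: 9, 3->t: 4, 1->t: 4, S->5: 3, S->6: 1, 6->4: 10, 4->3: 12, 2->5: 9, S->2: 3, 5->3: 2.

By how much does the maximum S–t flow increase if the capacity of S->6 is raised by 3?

Original max flow = 3.
After raising cap(S->6), augmenting paths through that edge carry 3 more units.
New max flow = 6. Increase = 3.

3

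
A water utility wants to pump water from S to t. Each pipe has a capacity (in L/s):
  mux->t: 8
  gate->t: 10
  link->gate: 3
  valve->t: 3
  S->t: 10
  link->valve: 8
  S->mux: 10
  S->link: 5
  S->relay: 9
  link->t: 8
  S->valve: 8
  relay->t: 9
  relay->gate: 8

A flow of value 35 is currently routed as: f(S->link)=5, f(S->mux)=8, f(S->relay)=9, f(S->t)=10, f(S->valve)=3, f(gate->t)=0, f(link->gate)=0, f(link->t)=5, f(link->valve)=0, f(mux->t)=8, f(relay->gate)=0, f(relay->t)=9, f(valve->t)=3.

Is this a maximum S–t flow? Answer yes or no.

Yes

Residual reachable from S: {S, mux, valve}; t is not reachable.
Saturated cut: S->link, S->relay, S->t, valve->t, mux->t with total capacity 35 = current flow value. Flow is maximum.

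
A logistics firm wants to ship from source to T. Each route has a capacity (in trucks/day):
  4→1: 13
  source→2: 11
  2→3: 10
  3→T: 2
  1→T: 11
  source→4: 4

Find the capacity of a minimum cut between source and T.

Max flow = 6 (via 2 augmenting paths).
In the residual at optimum, the set reachable from source is {2, 3, source}.
Cut edges: source→4 (cap 4), 3→T (cap 2). Sum = 6.

6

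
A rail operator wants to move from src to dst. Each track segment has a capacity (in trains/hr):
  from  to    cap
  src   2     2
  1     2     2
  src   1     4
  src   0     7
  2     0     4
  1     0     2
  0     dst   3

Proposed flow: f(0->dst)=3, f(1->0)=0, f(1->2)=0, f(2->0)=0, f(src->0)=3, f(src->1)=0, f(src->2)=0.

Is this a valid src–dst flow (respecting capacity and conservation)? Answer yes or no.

Yes

Every edge has 0 ≤ f(e) ≤ cap(e).
At each intermediate node, inflow equals outflow.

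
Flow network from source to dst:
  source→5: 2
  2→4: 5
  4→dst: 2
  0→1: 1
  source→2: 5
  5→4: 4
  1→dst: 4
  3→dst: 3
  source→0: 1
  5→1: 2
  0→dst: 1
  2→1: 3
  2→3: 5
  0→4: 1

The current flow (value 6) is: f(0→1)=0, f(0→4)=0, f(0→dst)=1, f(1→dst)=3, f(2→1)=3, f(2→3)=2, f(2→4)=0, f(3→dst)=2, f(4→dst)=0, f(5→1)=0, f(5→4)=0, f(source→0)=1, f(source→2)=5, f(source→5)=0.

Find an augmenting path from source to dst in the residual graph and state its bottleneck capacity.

source→5→4→dst, bottleneck 2

Residual along source→5→4→dst: source→5: 2, 5→4: 4, 4→dst: 2.
Bottleneck = min = 2.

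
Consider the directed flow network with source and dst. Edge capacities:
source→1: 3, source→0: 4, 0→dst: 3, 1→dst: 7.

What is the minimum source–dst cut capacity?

Max flow = 6 (via 2 augmenting paths).
In the residual at optimum, the set reachable from source is {0, source}.
Cut edges: source→1 (cap 3), 0→dst (cap 3). Sum = 6.

6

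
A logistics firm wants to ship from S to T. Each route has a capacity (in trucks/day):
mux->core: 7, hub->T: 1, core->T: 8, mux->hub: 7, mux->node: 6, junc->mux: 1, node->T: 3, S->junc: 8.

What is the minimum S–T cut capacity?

Max flow = 1 (via 1 augmenting path).
In the residual at optimum, the set reachable from S is {S, junc}.
Cut edges: junc->mux (cap 1). Sum = 1.

1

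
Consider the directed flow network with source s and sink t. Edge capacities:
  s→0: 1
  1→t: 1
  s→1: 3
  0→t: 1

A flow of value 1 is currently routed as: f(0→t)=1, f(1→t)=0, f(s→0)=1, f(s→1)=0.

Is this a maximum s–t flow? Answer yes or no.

No

Residual path s→1→t has bottleneck 1 > 0.
Pushing 1 along it raises the flow to 2, so the given flow is not maximum.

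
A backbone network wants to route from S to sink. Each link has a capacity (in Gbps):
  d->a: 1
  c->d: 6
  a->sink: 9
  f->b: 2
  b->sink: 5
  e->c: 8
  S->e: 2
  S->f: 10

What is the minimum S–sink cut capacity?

3

Max flow = 3 (via 2 augmenting paths).
In the residual at optimum, the set reachable from S is {S, c, d, e, f}.
Cut edges: d->a (cap 1), f->b (cap 2). Sum = 3.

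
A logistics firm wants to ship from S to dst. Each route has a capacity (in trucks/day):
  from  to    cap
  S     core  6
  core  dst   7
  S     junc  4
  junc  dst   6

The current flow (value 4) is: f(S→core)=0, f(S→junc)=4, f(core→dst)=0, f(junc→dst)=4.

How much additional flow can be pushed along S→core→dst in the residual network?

Residual capacities along the path: S→core: 6, core→dst: 7.
Minimum is 6.

6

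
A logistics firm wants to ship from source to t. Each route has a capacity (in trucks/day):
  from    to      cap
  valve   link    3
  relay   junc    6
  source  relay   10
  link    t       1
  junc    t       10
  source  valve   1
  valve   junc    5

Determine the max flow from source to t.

Augment source->relay->junc->t: bottleneck 6. Total 6.
Augment source->valve->junc->t: bottleneck 1. Total 7.
No augmenting path remains in the residual graph.

7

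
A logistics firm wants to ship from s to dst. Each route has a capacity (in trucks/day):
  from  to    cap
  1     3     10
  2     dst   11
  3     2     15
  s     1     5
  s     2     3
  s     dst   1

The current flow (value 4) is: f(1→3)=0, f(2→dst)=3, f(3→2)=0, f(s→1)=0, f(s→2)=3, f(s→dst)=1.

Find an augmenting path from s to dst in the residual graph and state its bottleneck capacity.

s→1→3→2→dst, bottleneck 5

Residual along s→1→3→2→dst: s→1: 5, 1→3: 10, 3→2: 15, 2→dst: 8.
Bottleneck = min = 5.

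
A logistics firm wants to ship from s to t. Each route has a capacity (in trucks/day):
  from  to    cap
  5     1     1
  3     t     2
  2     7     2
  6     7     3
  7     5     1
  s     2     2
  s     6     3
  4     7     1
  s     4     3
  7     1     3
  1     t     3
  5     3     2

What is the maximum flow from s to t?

Augment s→6→7→1→t: bottleneck 3. Total 3.
Augment s→4→7→5→3→t: bottleneck 1. Total 4.
No augmenting path remains in the residual graph.

4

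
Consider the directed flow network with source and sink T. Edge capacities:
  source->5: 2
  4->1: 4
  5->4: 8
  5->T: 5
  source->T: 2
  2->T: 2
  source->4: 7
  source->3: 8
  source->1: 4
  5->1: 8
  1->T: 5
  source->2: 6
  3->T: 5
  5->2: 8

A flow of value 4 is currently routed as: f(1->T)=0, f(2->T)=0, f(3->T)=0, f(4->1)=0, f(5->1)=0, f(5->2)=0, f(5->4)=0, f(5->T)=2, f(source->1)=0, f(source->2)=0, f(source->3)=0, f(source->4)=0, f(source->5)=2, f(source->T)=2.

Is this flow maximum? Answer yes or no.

No

Residual path source->3->T has bottleneck 5 > 0.
Pushing 5 along it raises the flow to 9, so the given flow is not maximum.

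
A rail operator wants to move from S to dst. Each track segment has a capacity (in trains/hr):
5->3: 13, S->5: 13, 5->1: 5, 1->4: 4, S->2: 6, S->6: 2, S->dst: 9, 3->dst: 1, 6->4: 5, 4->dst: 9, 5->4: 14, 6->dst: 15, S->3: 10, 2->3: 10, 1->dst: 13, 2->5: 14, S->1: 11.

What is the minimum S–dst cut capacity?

Max flow = 34 (via 6 augmenting paths).
In the residual at optimum, the set reachable from S is {1, 2, 3, 4, 5, S}.
Cut edges: S->6 (cap 2), S->dst (cap 9), 3->dst (cap 1), 1->dst (cap 13), 4->dst (cap 9). Sum = 34.

34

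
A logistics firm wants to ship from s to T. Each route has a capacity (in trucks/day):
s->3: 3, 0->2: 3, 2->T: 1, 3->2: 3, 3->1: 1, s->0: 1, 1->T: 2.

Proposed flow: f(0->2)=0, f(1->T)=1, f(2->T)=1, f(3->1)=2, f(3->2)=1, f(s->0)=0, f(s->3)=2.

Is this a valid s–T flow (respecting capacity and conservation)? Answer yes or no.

Capacity violated on 3->1: flow 2 > capacity 1.

No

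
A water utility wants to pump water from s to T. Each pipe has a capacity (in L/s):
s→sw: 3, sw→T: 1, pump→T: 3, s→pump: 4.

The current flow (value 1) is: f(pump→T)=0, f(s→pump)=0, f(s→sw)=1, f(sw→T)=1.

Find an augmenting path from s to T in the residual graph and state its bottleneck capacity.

s→pump→T, bottleneck 3

Residual along s→pump→T: s→pump: 4, pump→T: 3.
Bottleneck = min = 3.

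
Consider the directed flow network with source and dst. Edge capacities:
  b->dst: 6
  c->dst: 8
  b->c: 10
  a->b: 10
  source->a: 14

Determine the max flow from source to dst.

Augment source->a->b->dst: bottleneck 6. Total 6.
Augment source->a->b->c->dst: bottleneck 4. Total 10.
No augmenting path remains in the residual graph.

10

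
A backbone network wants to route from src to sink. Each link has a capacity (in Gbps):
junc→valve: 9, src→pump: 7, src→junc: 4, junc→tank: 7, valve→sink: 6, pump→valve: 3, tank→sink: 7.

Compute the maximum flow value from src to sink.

7

Augment src→junc→tank→sink: bottleneck 4. Total 4.
Augment src→pump→valve→sink: bottleneck 3. Total 7.
No augmenting path remains in the residual graph.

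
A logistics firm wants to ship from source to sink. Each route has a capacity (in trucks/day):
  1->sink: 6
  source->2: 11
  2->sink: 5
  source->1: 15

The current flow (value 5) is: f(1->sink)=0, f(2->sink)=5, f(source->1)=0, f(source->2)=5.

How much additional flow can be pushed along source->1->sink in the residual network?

Residual capacities along the path: source->1: 15, 1->sink: 6.
Minimum is 6.

6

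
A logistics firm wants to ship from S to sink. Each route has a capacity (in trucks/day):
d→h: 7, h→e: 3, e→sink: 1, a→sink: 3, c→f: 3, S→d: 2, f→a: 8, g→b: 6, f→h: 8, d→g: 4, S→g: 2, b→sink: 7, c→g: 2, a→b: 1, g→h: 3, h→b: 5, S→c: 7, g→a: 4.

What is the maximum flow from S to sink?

Augment S→g→a→sink: bottleneck 2. Total 2.
Augment S→d→g→a→sink: bottleneck 1. Total 3.
Augment S→d→g→b→sink: bottleneck 1. Total 4.
Augment S→c→g→b→sink: bottleneck 2. Total 6.
Augment S→c→f→h→b→sink: bottleneck 3. Total 9.
No augmenting path remains in the residual graph.

9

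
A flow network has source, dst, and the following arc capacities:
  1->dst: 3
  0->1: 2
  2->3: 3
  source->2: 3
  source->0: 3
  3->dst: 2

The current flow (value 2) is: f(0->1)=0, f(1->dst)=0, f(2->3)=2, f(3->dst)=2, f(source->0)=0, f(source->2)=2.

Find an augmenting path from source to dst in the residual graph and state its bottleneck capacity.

Residual along source->0->1->dst: source->0: 3, 0->1: 2, 1->dst: 3.
Bottleneck = min = 2.

source->0->1->dst, bottleneck 2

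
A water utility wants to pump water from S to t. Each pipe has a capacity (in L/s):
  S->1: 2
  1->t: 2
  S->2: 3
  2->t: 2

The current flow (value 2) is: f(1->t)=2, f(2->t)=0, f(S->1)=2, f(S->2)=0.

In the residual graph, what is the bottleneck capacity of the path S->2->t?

2

Residual capacities along the path: S->2: 3, 2->t: 2.
Minimum is 2.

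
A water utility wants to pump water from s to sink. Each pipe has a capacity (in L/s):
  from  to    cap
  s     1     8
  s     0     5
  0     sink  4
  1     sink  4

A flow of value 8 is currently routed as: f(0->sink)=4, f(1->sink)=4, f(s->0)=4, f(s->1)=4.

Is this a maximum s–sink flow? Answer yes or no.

Residual reachable from s: {0, 1, s}; sink is not reachable.
Saturated cut: 0->sink, 1->sink with total capacity 8 = current flow value. Flow is maximum.

Yes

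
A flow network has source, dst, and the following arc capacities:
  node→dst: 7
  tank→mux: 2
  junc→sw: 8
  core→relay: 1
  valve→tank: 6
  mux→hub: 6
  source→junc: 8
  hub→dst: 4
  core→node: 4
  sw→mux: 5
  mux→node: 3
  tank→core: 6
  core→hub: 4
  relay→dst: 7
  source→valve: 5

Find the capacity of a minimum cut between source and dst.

Max flow = 10 (via 4 augmenting paths).
In the residual at optimum, the set reachable from source is {junc, source, sw}.
Cut edges: source→valve (cap 5), sw→mux (cap 5). Sum = 10.

10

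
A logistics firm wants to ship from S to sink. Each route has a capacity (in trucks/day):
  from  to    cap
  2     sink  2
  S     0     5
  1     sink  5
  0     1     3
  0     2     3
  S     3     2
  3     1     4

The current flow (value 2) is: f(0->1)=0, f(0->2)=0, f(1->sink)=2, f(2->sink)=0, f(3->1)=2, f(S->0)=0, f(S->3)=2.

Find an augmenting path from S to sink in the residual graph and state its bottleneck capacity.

Residual along S->0->1->sink: S->0: 5, 0->1: 3, 1->sink: 3.
Bottleneck = min = 3.

S->0->1->sink, bottleneck 3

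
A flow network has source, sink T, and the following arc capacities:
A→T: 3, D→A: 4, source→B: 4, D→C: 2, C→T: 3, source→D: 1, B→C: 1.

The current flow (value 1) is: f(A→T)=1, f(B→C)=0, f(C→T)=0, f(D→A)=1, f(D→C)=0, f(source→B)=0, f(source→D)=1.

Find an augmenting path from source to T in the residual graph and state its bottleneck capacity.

Residual along source→B→C→T: source→B: 4, B→C: 1, C→T: 3.
Bottleneck = min = 1.

source→B→C→T, bottleneck 1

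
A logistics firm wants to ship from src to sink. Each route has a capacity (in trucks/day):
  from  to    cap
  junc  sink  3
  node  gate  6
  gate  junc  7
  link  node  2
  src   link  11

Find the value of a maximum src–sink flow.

2

Augment src→link→node→gate→junc→sink: bottleneck 2. Total 2.
No augmenting path remains in the residual graph.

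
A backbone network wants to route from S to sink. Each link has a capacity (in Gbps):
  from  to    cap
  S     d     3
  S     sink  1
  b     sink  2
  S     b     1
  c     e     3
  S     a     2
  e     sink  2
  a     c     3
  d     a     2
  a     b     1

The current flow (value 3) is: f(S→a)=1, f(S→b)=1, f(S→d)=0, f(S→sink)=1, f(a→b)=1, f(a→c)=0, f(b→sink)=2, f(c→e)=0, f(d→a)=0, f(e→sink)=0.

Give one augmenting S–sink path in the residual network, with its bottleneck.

S→a→c→e→sink, bottleneck 1

Residual along S→a→c→e→sink: S→a: 1, a→c: 3, c→e: 3, e→sink: 2.
Bottleneck = min = 1.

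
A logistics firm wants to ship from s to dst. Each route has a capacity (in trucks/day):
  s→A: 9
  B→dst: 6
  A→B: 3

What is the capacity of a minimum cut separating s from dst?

3

Max flow = 3 (via 1 augmenting path).
In the residual at optimum, the set reachable from s is {A, s}.
Cut edges: A→B (cap 3). Sum = 3.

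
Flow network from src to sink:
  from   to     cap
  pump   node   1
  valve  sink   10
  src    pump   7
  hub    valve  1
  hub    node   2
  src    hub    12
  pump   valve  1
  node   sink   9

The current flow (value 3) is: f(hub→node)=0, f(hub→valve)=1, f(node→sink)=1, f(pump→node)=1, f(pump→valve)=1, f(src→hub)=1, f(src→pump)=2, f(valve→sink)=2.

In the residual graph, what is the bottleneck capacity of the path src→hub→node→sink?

2

Residual capacities along the path: src→hub: 11, hub→node: 2, node→sink: 8.
Minimum is 2.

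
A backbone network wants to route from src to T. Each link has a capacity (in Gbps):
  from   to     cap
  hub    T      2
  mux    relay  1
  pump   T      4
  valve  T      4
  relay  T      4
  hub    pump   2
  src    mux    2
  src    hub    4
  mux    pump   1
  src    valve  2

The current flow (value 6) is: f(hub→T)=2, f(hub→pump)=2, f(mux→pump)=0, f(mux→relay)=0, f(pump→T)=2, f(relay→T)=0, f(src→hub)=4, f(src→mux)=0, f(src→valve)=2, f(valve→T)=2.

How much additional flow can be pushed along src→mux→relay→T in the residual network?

Residual capacities along the path: src→mux: 2, mux→relay: 1, relay→T: 4.
Minimum is 1.

1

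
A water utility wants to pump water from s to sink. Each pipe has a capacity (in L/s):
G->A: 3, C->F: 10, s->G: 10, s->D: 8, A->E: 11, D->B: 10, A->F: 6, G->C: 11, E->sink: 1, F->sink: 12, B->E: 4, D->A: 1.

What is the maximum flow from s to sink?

Augment s->D->B->E->sink: bottleneck 1. Total 1.
Augment s->D->A->F->sink: bottleneck 1. Total 2.
Augment s->G->A->F->sink: bottleneck 3. Total 5.
Augment s->G->C->F->sink: bottleneck 7. Total 12.
No augmenting path remains in the residual graph.

12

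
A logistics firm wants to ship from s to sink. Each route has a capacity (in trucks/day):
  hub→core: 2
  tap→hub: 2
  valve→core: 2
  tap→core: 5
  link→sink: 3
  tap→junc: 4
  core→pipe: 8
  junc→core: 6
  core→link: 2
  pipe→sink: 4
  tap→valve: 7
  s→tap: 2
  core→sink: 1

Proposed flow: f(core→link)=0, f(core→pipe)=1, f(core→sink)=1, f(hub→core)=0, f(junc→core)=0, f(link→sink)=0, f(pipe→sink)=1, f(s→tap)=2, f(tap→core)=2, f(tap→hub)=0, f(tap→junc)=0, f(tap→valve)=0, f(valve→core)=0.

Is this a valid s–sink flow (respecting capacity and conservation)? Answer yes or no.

Yes

Every edge has 0 ≤ f(e) ≤ cap(e).
At each intermediate node, inflow equals outflow.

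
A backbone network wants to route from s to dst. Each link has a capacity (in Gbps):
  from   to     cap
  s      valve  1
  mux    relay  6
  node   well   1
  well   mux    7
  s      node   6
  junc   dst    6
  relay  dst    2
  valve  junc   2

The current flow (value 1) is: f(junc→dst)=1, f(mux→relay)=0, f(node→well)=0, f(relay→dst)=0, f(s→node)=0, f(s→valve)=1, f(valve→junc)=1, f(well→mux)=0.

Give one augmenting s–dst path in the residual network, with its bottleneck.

s→node→well→mux→relay→dst, bottleneck 1

Residual along s→node→well→mux→relay→dst: s→node: 6, node→well: 1, well→mux: 7, mux→relay: 6, relay→dst: 2.
Bottleneck = min = 1.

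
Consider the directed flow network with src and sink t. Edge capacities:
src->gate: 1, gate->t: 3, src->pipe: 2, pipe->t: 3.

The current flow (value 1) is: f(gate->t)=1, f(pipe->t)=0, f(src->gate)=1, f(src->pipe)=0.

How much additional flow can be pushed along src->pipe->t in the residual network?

2

Residual capacities along the path: src->pipe: 2, pipe->t: 3.
Minimum is 2.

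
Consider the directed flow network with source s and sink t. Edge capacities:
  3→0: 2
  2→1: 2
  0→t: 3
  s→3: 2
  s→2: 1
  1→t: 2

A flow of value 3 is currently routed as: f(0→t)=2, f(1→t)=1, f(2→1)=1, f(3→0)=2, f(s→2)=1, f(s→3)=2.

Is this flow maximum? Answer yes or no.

Yes

Residual reachable from s: {s}; t is not reachable.
Saturated cut: s→3, s→2 with total capacity 3 = current flow value. Flow is maximum.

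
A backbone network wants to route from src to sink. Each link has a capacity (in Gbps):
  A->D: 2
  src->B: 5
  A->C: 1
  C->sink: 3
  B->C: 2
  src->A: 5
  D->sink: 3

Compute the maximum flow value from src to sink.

5

Augment src->B->C->sink: bottleneck 2. Total 2.
Augment src->A->C->sink: bottleneck 1. Total 3.
Augment src->A->D->sink: bottleneck 2. Total 5.
No augmenting path remains in the residual graph.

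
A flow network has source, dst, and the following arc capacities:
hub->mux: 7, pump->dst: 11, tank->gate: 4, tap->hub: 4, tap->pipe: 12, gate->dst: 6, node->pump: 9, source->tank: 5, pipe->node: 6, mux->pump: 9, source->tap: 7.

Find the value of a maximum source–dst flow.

Augment source->tank->gate->dst: bottleneck 4. Total 4.
Augment source->tap->pipe->node->pump->dst: bottleneck 6. Total 10.
Augment source->tap->hub->mux->pump->dst: bottleneck 1. Total 11.
No augmenting path remains in the residual graph.

11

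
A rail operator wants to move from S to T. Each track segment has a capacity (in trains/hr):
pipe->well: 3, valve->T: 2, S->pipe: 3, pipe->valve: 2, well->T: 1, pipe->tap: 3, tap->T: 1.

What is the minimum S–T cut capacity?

Max flow = 3 (via 3 augmenting paths).
In the residual at optimum, the set reachable from S is {S}.
Cut edges: S->pipe (cap 3). Sum = 3.

3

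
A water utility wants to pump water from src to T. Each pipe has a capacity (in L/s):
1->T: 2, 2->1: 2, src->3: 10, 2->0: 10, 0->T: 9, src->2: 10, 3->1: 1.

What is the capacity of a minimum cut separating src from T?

Max flow = 11 (via 3 augmenting paths).
In the residual at optimum, the set reachable from src is {3, src}.
Cut edges: src->2 (cap 10), 3->1 (cap 1). Sum = 11.

11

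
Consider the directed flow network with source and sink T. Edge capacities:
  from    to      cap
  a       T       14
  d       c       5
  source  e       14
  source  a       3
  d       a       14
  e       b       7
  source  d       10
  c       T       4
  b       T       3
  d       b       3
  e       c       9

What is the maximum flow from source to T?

20

Augment source->a->T: bottleneck 3. Total 3.
Augment source->d->b->T: bottleneck 3. Total 6.
Augment source->d->a->T: bottleneck 7. Total 13.
Augment source->e->c->T: bottleneck 4. Total 17.
Augment source->e->b->d->a->T: bottleneck 3. Total 20.
No augmenting path remains in the residual graph.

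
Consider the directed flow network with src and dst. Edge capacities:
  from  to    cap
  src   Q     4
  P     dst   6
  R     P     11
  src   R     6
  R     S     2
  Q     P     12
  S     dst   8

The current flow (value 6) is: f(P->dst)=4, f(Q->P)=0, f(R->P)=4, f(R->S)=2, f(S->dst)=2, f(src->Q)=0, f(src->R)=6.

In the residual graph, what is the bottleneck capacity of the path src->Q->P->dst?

2

Residual capacities along the path: src->Q: 4, Q->P: 12, P->dst: 2.
Minimum is 2.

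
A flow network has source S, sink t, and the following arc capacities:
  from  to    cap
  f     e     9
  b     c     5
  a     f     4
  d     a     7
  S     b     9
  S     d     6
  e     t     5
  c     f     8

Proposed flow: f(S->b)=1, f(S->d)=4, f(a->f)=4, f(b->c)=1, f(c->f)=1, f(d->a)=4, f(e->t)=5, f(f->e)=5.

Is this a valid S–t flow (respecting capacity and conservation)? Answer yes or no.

Every edge has 0 ≤ f(e) ≤ cap(e).
At each intermediate node, inflow equals outflow.

Yes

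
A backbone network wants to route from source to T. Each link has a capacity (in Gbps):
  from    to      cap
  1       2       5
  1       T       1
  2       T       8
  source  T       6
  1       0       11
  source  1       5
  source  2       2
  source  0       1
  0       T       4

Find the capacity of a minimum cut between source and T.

14

Max flow = 14 (via 6 augmenting paths).
In the residual at optimum, the set reachable from source is {source}.
Cut edges: source->1 (cap 5), source->0 (cap 1), source->2 (cap 2), source->T (cap 6). Sum = 14.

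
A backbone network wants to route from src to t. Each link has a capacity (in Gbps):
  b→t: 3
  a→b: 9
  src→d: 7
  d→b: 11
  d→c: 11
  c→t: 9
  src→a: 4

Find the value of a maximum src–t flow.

10

Augment src→a→b→t: bottleneck 3. Total 3.
Augment src→d→c→t: bottleneck 7. Total 10.
No augmenting path remains in the residual graph.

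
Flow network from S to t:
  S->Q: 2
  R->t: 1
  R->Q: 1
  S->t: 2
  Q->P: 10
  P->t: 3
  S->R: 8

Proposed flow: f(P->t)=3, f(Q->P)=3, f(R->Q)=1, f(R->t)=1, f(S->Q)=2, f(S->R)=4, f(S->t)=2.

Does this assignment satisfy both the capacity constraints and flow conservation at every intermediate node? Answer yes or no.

No

Conservation fails at R: inflow 4 ≠ outflow 2.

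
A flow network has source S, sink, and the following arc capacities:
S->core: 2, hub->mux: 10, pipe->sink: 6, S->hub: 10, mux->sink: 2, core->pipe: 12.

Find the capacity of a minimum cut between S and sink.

4

Max flow = 4 (via 2 augmenting paths).
In the residual at optimum, the set reachable from S is {S, hub, mux}.
Cut edges: S->core (cap 2), mux->sink (cap 2). Sum = 4.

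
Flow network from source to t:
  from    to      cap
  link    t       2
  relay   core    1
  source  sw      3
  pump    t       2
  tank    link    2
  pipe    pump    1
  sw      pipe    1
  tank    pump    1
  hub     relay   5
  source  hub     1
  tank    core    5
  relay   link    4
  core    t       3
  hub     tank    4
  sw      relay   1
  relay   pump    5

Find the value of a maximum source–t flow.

3

Augment source->hub->relay->core->t: bottleneck 1. Total 1.
Augment source->sw->pipe->pump->t: bottleneck 1. Total 2.
Augment source->sw->relay->link->t: bottleneck 1. Total 3.
No augmenting path remains in the residual graph.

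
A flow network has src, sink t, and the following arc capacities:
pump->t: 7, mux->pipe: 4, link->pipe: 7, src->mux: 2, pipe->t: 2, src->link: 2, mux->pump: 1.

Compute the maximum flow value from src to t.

3

Augment src->mux->pump->t: bottleneck 1. Total 1.
Augment src->mux->pipe->t: bottleneck 1. Total 2.
Augment src->link->pipe->t: bottleneck 1. Total 3.
No augmenting path remains in the residual graph.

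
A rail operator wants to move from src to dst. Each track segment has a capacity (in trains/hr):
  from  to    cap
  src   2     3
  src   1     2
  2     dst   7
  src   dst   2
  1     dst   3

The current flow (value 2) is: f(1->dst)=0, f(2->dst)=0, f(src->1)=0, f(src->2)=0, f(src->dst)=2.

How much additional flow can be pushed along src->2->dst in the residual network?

Residual capacities along the path: src->2: 3, 2->dst: 7.
Minimum is 3.

3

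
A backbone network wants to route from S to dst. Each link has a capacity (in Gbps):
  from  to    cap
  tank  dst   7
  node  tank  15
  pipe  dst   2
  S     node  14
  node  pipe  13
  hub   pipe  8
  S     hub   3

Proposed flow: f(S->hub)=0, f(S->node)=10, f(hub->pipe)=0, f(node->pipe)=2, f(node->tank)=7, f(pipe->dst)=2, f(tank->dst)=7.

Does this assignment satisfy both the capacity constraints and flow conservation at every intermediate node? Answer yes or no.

No

Conservation fails at node: inflow 10 ≠ outflow 9.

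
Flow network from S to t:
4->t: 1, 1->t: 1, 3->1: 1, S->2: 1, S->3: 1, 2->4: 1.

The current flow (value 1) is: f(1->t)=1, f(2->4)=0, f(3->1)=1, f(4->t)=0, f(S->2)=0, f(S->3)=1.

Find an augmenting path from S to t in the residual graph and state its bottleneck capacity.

Residual along S->2->4->t: S->2: 1, 2->4: 1, 4->t: 1.
Bottleneck = min = 1.

S->2->4->t, bottleneck 1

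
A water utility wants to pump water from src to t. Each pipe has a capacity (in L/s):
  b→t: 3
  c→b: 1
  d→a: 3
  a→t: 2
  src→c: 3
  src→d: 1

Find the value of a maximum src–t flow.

2

Augment src→c→b→t: bottleneck 1. Total 1.
Augment src→d→a→t: bottleneck 1. Total 2.
No augmenting path remains in the residual graph.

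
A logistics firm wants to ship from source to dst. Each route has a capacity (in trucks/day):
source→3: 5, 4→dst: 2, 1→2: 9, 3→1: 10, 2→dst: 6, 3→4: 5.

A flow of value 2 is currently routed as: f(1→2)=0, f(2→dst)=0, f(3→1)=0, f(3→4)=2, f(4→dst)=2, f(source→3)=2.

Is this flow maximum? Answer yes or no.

Residual path source→3→1→2→dst has bottleneck 3 > 0.
Pushing 3 along it raises the flow to 5, so the given flow is not maximum.

No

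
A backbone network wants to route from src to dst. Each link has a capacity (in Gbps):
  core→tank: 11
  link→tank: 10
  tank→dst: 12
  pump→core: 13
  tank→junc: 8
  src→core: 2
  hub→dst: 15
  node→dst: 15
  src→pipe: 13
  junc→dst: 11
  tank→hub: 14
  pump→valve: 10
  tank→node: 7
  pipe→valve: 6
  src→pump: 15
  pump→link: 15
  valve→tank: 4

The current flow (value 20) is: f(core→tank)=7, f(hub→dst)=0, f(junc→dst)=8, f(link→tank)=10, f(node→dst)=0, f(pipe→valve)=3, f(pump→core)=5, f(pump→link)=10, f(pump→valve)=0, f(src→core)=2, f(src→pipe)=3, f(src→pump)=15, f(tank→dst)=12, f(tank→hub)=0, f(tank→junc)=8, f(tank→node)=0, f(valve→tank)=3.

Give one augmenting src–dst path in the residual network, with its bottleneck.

src→pipe→valve→tank→hub→dst, bottleneck 1

Residual along src→pipe→valve→tank→hub→dst: src→pipe: 10, pipe→valve: 3, valve→tank: 1, tank→hub: 14, hub→dst: 15.
Bottleneck = min = 1.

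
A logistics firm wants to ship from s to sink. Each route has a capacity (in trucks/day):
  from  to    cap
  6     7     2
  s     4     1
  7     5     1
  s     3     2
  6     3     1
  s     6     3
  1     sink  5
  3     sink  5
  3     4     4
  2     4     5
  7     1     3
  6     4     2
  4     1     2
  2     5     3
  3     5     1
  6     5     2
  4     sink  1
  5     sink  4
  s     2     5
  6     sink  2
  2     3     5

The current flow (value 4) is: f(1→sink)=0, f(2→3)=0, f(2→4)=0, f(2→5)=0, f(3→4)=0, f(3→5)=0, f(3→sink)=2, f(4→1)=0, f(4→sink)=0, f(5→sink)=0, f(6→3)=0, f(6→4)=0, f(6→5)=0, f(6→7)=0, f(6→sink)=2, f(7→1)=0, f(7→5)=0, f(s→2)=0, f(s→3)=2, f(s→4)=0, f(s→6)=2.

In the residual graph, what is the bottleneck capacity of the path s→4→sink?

Residual capacities along the path: s→4: 1, 4→sink: 1.
Minimum is 1.

1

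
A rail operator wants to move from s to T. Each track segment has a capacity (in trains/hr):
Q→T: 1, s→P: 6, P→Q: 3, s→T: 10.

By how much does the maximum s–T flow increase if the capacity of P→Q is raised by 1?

Original max flow = 11.
Edge P→Q does not cross the min cut (source side {P, Q, s}), so extra capacity there cannot help.
New max flow = 11. Increase = 0.

0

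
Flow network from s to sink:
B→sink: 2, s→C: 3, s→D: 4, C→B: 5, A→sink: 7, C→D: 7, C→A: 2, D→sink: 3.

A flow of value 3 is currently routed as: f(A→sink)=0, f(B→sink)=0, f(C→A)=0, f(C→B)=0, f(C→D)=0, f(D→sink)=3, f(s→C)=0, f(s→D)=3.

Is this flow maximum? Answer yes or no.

Residual path s→C→B→sink has bottleneck 2 > 0.
Pushing 2 along it raises the flow to 5, so the given flow is not maximum.

No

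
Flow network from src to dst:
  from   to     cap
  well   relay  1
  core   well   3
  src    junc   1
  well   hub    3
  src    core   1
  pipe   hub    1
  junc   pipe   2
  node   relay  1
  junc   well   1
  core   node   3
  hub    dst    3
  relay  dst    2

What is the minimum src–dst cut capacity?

Max flow = 2 (via 2 augmenting paths).
In the residual at optimum, the set reachable from src is {src}.
Cut edges: src->core (cap 1), src->junc (cap 1). Sum = 2.

2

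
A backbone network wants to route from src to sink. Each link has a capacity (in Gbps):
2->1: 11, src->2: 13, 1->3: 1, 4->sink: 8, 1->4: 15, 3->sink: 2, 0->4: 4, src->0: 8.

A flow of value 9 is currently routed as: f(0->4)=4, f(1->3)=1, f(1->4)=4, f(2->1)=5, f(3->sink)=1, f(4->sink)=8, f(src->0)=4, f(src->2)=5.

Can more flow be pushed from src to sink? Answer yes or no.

Residual reachable from src: {0, 1, 2, 4, src}; sink is not reachable.
Saturated cut: 1->3, 4->sink with total capacity 9 = current flow value. Flow is maximum.

No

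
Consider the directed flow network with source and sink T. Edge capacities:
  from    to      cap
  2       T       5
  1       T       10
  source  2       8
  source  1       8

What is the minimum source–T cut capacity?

Max flow = 13 (via 2 augmenting paths).
In the residual at optimum, the set reachable from source is {2, source}.
Cut edges: source->1 (cap 8), 2->T (cap 5). Sum = 13.

13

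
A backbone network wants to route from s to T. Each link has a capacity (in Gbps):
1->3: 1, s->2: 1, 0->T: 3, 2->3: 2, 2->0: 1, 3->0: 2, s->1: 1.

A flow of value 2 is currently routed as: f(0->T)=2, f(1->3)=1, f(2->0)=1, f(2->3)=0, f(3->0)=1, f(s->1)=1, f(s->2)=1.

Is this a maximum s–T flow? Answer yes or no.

Residual reachable from s: {s}; T is not reachable.
Saturated cut: s->2, s->1 with total capacity 2 = current flow value. Flow is maximum.

Yes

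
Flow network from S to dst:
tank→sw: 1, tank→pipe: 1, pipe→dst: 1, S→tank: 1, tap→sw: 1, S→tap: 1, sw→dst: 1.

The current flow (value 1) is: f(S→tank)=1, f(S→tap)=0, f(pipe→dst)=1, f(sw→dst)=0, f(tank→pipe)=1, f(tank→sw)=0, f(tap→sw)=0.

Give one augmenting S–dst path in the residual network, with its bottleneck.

Residual along S→tap→sw→dst: S→tap: 1, tap→sw: 1, sw→dst: 1.
Bottleneck = min = 1.

S→tap→sw→dst, bottleneck 1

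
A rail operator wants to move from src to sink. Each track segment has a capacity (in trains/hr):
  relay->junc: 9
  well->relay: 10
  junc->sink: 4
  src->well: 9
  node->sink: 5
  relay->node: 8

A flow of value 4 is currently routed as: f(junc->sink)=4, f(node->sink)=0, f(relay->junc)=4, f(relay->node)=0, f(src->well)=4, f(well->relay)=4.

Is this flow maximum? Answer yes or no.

No

Residual path src->well->relay->node->sink has bottleneck 5 > 0.
Pushing 5 along it raises the flow to 9, so the given flow is not maximum.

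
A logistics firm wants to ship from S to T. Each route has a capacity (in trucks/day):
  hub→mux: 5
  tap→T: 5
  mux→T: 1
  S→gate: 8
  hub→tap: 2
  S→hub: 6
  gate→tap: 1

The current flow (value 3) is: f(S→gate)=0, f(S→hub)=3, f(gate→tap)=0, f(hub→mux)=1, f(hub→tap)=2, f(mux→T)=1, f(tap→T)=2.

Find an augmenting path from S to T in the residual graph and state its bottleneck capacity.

Residual along S→gate→tap→T: S→gate: 8, gate→tap: 1, tap→T: 3.
Bottleneck = min = 1.

S→gate→tap→T, bottleneck 1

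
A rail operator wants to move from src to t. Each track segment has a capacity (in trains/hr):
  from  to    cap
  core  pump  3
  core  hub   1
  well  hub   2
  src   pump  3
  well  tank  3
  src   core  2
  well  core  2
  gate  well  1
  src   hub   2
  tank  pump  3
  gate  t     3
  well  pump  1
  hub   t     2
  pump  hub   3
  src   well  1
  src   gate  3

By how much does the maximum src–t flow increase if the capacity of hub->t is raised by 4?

4

Original max flow = 5.
After raising cap(hub->t), augmenting paths through that edge carry 4 more units.
New max flow = 9. Increase = 4.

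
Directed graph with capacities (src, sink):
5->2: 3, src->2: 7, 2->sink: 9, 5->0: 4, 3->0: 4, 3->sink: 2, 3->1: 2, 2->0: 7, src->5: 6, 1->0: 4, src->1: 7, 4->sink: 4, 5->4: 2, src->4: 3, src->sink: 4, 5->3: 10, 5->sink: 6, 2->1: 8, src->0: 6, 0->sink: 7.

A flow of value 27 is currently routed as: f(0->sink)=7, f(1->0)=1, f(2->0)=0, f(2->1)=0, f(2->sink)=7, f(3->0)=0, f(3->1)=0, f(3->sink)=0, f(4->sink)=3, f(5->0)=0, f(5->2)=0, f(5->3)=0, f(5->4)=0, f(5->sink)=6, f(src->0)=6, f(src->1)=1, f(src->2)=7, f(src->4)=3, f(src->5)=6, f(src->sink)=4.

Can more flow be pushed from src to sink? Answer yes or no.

No

Residual reachable from src: {0, 1, src}; sink is not reachable.
Saturated cut: src->5, src->2, src->4, src->sink, 0->sink with total capacity 27 = current flow value. Flow is maximum.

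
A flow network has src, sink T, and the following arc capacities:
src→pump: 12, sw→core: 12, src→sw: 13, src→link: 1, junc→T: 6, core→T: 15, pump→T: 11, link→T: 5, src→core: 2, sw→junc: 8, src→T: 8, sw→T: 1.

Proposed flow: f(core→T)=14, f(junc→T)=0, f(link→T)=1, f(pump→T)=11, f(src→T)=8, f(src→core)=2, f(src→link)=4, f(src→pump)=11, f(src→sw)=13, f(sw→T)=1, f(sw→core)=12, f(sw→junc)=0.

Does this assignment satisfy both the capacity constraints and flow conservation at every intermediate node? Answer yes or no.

Capacity violated on src→link: flow 4 > capacity 1.

No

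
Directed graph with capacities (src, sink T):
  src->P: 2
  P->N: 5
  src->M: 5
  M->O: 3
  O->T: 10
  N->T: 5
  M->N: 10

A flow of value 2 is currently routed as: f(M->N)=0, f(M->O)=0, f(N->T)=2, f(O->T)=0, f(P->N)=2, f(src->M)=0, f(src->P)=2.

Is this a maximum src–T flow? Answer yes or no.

Residual path src->M->N->T has bottleneck 3 > 0.
Pushing 3 along it raises the flow to 5, so the given flow is not maximum.

No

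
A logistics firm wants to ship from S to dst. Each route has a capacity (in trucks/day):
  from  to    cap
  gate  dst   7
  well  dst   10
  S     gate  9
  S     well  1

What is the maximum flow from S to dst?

8

Augment S->gate->dst: bottleneck 7. Total 7.
Augment S->well->dst: bottleneck 1. Total 8.
No augmenting path remains in the residual graph.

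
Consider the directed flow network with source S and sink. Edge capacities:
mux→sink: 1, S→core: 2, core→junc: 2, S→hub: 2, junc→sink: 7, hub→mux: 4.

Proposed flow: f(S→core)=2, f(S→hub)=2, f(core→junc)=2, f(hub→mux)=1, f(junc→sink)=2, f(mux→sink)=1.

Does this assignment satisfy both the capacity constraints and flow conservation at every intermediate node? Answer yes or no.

No

Conservation fails at hub: inflow 2 ≠ outflow 1.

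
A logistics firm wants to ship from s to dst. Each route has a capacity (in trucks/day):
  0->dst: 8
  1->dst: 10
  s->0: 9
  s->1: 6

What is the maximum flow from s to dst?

Augment s->1->dst: bottleneck 6. Total 6.
Augment s->0->dst: bottleneck 8. Total 14.
No augmenting path remains in the residual graph.

14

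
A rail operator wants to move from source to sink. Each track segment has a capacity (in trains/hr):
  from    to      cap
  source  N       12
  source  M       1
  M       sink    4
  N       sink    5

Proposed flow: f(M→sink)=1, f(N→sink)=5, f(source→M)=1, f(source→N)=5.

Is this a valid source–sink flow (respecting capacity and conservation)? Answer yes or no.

Yes

Every edge has 0 ≤ f(e) ≤ cap(e).
At each intermediate node, inflow equals outflow.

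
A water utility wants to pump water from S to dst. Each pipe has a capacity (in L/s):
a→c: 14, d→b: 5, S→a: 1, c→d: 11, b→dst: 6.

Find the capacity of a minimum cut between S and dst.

Max flow = 1 (via 1 augmenting path).
In the residual at optimum, the set reachable from S is {S}.
Cut edges: S→a (cap 1). Sum = 1.

1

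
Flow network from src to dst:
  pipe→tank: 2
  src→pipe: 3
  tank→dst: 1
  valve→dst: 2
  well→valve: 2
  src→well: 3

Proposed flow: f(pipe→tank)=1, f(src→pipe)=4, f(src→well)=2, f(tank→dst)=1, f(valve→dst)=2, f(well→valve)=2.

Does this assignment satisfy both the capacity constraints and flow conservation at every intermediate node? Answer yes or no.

Capacity violated on src→pipe: flow 4 > capacity 3.

No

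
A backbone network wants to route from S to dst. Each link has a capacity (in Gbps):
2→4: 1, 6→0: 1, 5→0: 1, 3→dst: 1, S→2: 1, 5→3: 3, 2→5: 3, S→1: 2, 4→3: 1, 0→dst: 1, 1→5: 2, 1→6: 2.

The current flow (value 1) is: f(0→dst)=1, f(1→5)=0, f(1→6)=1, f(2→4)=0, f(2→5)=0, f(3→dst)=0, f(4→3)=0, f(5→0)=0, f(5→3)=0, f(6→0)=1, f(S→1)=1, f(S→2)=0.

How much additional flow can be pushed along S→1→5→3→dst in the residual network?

Residual capacities along the path: S→1: 1, 1→5: 2, 5→3: 3, 3→dst: 1.
Minimum is 1.

1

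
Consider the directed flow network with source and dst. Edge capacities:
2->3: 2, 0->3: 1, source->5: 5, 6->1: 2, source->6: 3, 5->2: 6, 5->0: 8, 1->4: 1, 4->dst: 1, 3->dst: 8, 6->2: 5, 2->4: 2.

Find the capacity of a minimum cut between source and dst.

Max flow = 4 (via 3 augmenting paths).
In the residual at optimum, the set reachable from source is {0, 1, 2, 4, 5, 6, source}.
Cut edges: 2->3 (cap 2), 4->dst (cap 1), 0->3 (cap 1). Sum = 4.

4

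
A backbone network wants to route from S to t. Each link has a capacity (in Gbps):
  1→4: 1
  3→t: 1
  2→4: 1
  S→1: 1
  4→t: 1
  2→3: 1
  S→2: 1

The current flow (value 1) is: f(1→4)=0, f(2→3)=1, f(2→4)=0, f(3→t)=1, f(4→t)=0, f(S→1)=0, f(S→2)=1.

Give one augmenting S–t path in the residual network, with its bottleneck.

S→1→4→t, bottleneck 1

Residual along S→1→4→t: S→1: 1, 1→4: 1, 4→t: 1.
Bottleneck = min = 1.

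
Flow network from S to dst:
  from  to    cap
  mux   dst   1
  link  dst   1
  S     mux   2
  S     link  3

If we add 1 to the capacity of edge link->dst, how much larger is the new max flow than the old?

1

Original max flow = 2.
After raising cap(link->dst), augmenting paths through that edge carry 1 more unit.
New max flow = 3. Increase = 1.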